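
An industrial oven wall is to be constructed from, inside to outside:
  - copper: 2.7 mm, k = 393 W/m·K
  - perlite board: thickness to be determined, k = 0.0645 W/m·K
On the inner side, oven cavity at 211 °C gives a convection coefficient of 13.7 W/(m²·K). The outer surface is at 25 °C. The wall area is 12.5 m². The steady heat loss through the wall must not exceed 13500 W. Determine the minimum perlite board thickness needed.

Thermal resistances in series:
R_inner film = 1/(h_i·A) = 1/(13.7×12.5) = 0.005839 K/W
R_copper = L/(kA) = 0.0027/(393×12.5) = 5.496×10^-7 K/W
Sum of the known resistances R_other = 0.00584 K/W
Required total resistance R_tot = ΔT/Q_allow = 186/13500 = 0.01378 K/W
R_perlite board = R_tot − R_other = 0.007938 K/W
L = R·k·A = 0.007938×0.0645×12.5

L ≈ 6.4 mm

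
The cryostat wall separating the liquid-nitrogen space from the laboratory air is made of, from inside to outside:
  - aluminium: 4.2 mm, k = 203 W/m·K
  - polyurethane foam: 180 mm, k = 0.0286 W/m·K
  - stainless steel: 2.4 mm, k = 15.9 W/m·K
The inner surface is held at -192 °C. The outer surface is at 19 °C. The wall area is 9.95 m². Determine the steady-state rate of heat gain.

Treating each layer as a thermal resistance in series:
R_aluminium = L/(kA) = 0.0042/(203×9.95) = 2.079×10^-6 K/W
R_polyurethane foam = L/(kA) = 0.18/(0.0286×9.95) = 0.6325 K/W
R_stainless steel = L/(kA) = 0.0024/(15.9×9.95) = 1.517×10^-5 K/W
R_total = 0.6326 K/W
Q = ΔT / R_total = 211 / 0.6326

Q ≈ 334 W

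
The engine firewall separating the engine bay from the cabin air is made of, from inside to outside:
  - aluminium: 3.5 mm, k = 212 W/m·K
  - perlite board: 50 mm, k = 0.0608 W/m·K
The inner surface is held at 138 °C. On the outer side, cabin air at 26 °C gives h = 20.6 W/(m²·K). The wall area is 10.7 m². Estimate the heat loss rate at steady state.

Series thermal resistances:
R_aluminium = L/(kA) = 0.0035/(212×10.7) = 1.543×10^-6 K/W
R_perlite board = L/(kA) = 0.05/(0.0608×10.7) = 0.07686 K/W
R_outer film = 1/(h_o·A) = 1/(20.6×10.7) = 0.004537 K/W
R_total = 0.0814 K/W
Q = ΔT / R_total = 112 / 0.0814

Q ≈ 1380 W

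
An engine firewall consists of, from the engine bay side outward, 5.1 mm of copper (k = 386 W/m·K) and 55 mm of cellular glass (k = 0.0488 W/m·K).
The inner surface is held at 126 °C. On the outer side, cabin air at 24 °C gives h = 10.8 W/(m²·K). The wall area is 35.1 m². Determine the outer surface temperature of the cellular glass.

T ≈ 31.7 °C

Thermal resistances in series:
R_copper = L/(kA) = 0.0051/(386×35.1) = 3.764×10^-7 K/W
R_cellular glass = L/(kA) = 0.055/(0.0488×35.1) = 0.03211 K/W
R_outer film = 1/(h_o·A) = 1/(10.8×35.1) = 0.002638 K/W
R_total = 0.03475 K/W;  Q = ΔT/R_total = 102/0.03475 = 2935 W
T_interface = T_inner − Q·ΣR(inner→interface) = 126 − 2940×0.03211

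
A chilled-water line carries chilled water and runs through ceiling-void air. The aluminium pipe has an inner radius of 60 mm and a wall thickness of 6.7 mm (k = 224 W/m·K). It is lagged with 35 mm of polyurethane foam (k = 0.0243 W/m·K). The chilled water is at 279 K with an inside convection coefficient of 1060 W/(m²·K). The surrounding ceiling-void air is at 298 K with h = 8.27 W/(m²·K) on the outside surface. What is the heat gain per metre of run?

Treating each annulus and film as a series resistance:
R_inner film = 1/(h_i·2πr₁L) = 1/(1060×2π×0.06×1) = 0.002502 K/W
R_aluminium pipe wall = ln(66.7/60)/(2π×224×1) = 7.522×10^-5 K/W
R_polyurethane foam = ln(101.7/66.7)/(2π×0.0243×1) = 2.763 K/W
R_outer film = 1/(h_o·2πr_oL) = 1/(8.27×2π×0.1017×1) = 0.1892 K/W
R_total = 2.955 K/W
Q = ΔT/R_total = 19/2.955

q′ ≈ 6.43 W/m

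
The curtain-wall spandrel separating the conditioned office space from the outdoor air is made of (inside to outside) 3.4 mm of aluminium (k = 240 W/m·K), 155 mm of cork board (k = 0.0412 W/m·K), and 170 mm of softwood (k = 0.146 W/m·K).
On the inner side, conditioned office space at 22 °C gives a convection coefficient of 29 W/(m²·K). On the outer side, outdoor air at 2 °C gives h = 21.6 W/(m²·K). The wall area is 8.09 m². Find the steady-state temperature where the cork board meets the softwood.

Model the wall as resistances in series:
R_inner film = 1/(h_i·A) = 1/(29×8.09) = 0.004262 K/W
R_aluminium = L/(kA) = 0.0034/(240×8.09) = 1.751×10^-6 K/W
R_cork board = L/(kA) = 0.155/(0.0412×8.09) = 0.465 K/W
R_softwood = L/(kA) = 0.17/(0.146×8.09) = 0.1439 K/W
R_outer film = 1/(h_o·A) = 1/(21.6×8.09) = 0.005723 K/W
R_total = 0.619 K/W;  Q = ΔT/R_total = 20/0.619 = 32.31 W
T_interface = T_inner − Q·ΣR(inner→interface) = 22 − 32.3×0.4693

T ≈ 6.84 °C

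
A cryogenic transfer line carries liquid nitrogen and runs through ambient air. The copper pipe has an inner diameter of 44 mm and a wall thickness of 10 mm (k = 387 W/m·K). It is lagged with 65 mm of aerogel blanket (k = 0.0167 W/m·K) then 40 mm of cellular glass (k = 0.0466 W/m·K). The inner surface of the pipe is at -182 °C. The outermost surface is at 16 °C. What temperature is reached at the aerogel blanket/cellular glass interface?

T ≈ -3.87 °C

For a radial system each layer contributes R = ln(r_out/r_in)/(2πkL); films add R = 1/(hA).
R_copper pipe wall = ln(32/22)/(2π×387×1) = 1.541×10^-4 K/W
R_aerogel blanket = ln(97/32)/(2π×0.0167×1) = 10.57 K/W
R_cellular glass = ln(137/97)/(2π×0.0466×1) = 1.179 K/W
R_total = 11.75 K/W
Q = ΔT/R_total = 198/11.75
Q = 16.9 W/m
T_interface = T_inner + Q·ΣR(inner→interface) = -182 + 16.9×10.57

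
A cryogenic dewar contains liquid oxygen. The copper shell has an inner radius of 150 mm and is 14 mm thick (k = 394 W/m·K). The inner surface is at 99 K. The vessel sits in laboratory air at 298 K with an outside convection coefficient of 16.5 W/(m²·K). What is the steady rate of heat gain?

Spherical conduction: R = (1/r_in − 1/r_out)/(4πk) per layer; series-sum.
R_copper shell = (1/0.15 − 1/0.164)/(4π×394) = 1.149×10^-4 K/W
R_outer film = 1/(h·4πr_o²) = 1/(16.5×4π×0.164²) = 0.1793 K/W
R_total = 0.1794 K/W
Q = ΔT/R_total = 199/0.1794

Q ≈ 1110 W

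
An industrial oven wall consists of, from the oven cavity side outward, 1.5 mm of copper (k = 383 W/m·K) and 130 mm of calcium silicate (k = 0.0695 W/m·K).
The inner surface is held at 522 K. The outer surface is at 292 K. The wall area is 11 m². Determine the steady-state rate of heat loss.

Q ≈ 1350 W

Thermal resistances in series:
R_copper = L/(kA) = 0.0015/(383×11) = 3.56×10^-7 K/W
R_calcium silicate = L/(kA) = 0.13/(0.0695×11) = 0.17 K/W
R_total = 0.17 K/W
Q = ΔT / R_total = 230 / 0.17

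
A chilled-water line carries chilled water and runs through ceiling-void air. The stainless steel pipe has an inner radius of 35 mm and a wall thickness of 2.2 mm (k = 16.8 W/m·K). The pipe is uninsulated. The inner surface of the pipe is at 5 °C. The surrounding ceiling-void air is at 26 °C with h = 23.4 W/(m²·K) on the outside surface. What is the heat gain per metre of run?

q′ ≈ 114 W/m

Per-layer cylindrical resistances, series-summed:
R_stainless steel pipe wall = ln(37.2/35)/(2π×16.8×1) = 5.775×10^-4 K/W
R_outer film = 1/(h_o·2πr_oL) = 1/(23.4×2π×0.0372×1) = 0.1828 K/W
R_total = 0.1834 K/W
Q = ΔT/R_total = 21/0.1834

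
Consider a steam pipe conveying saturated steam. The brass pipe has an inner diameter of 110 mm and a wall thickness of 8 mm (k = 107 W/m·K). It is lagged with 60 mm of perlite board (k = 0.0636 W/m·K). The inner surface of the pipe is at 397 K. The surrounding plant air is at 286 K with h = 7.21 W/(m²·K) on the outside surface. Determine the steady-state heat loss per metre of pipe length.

Treating each annulus and film as a series resistance:
R_brass pipe wall = ln(63/55)/(2π×107×1) = 2.02×10^-4 K/W
R_perlite board = ln(123/63)/(2π×0.0636×1) = 1.674 K/W
R_outer film = 1/(h_o·2πr_oL) = 1/(7.21×2π×0.123×1) = 0.1795 K/W
R_total = 1.854 K/W
Q = ΔT/R_total = 111/1.854

q′ ≈ 59.9 W/m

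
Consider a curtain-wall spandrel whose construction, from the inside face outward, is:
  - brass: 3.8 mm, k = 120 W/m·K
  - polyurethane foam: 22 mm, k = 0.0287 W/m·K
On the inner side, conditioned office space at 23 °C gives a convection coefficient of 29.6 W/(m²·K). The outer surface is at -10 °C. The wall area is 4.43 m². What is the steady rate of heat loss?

Treating each layer as a thermal resistance in series:
R_inner film = 1/(h_i·A) = 1/(29.6×4.43) = 0.007626 K/W
R_brass = L/(kA) = 0.0038/(120×4.43) = 7.148×10^-6 K/W
R_polyurethane foam = L/(kA) = 0.022/(0.0287×4.43) = 0.173 K/W
R_total = 0.1807 K/W
Q = ΔT / R_total = 33 / 0.1807

Q ≈ 183 W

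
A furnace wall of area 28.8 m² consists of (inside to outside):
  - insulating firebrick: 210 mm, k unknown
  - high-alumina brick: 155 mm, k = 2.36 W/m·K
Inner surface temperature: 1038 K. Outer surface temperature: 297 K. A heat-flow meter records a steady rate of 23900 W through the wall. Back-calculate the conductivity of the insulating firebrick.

Model the wall as resistances in series:
R_high-alumina brick = L/(kA) = 0.155/(2.36×28.8) = 0.00228 K/W
Sum of known resistances R_other = 0.00228 K/W
Total R = ΔT/Q = 741/23900 = 0.031 K/W
R_insulating firebrick = R_total − R_other = 0.02872 K/W
k = L/(R·A) = 0.21/(0.02872×28.8)

k ≈ 0.254 W/(m·K)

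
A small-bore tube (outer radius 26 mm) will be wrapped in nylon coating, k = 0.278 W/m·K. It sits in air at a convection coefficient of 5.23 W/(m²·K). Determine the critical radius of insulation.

r_cr ≈ 53.2 mm

For a cylinder r_cr = k/h = 0.278/5.23
r_cr = 53.2 mm; since the bare radius (26 mm) is below r_cr, adding a thin layer of insulation will *increase* heat loss.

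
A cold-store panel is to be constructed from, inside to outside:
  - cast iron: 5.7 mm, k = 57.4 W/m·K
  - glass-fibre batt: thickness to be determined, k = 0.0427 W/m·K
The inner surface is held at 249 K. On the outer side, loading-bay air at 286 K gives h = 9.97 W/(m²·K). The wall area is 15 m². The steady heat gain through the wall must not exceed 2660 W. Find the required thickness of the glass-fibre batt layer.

Model the wall as resistances in series:
R_cast iron = L/(kA) = 0.0057/(57.4×15) = 6.62×10^-6 K/W
R_outer film = 1/(h_o·A) = 1/(9.97×15) = 0.006687 K/W
Sum of the known resistances R_other = 0.006693 K/W
Required total resistance R_tot = ΔT/Q_allow = 37/2660 = 0.01391 K/W
R_glass-fibre batt = R_tot − R_other = 0.007216 K/W
L = R·k·A = 0.007216×0.0427×15

L ≈ 4.62 mm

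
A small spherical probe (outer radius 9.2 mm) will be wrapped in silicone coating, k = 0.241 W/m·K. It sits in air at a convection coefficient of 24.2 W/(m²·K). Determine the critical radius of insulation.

For a sphere r_cr = 2k/h = 2×0.241/24.2
r_cr = 19.9 mm; since the bare radius (9.2 mm) is below r_cr, adding a thin layer of insulation will *increase* heat loss.

r_cr ≈ 19.9 mm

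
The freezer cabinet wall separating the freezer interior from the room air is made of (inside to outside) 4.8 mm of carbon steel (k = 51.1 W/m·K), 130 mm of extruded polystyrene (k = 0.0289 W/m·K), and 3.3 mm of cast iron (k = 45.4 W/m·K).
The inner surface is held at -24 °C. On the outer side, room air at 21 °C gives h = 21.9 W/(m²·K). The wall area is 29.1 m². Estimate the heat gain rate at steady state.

Q ≈ 288 W

Treating each layer as a thermal resistance in series:
R_carbon steel = L/(kA) = 0.0048/(51.1×29.1) = 3.228×10^-6 K/W
R_extruded polystyrene = L/(kA) = 0.13/(0.0289×29.1) = 0.1546 K/W
R_cast iron = L/(kA) = 0.0033/(45.4×29.1) = 2.498×10^-6 K/W
R_outer film = 1/(h_o·A) = 1/(21.9×29.1) = 0.001569 K/W
R_total = 0.1562 K/W
Q = ΔT / R_total = 45 / 0.1562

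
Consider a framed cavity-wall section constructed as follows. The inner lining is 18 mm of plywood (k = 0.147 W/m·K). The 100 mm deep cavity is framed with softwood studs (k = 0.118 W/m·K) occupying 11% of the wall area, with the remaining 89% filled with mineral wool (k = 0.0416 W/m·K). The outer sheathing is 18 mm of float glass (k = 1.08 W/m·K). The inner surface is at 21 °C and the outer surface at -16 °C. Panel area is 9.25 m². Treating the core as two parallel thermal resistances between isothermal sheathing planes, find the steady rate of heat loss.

Sheathing layers in series; stud and cavity paths in parallel between them.
R_inner = 0.018/(0.147×9.25) = 0.01324 K/W
R_stud  = 0.1/(0.118×0.11×9.25) = 0.8329 K/W
R_cav   = 0.1/(0.0416×0.89×9.25) = 0.292 K/W
1/R_core = 1/R_stud + 1/R_cav → R_core = 0.2162 K/W
R_outer = 0.018/(1.08×9.25) = 0.001802 K/W
R_total = 0.2312 K/W
Q = ΔT/R_total = 37/0.2312

Q ≈ 160 W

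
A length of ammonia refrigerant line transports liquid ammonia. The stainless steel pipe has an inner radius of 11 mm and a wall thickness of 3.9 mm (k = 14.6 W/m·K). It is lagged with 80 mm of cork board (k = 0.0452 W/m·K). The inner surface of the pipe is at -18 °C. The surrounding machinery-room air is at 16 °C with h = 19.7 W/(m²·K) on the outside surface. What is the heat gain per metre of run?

Cylindrical conduction, so R = ln(r₂/r₁)/(2πkL) per layer, in series:
R_stainless steel pipe wall = ln(14.9/11)/(2π×14.6×1) = 0.003308 K/W
R_cork board = ln(94.9/14.9)/(2π×0.0452×1) = 6.519 K/W
R_outer film = 1/(h_o·2πr_oL) = 1/(19.7×2π×0.0949×1) = 0.08513 K/W
R_total = 6.608 K/W
Q = ΔT/R_total = 34/6.608

q′ ≈ 5.15 W/m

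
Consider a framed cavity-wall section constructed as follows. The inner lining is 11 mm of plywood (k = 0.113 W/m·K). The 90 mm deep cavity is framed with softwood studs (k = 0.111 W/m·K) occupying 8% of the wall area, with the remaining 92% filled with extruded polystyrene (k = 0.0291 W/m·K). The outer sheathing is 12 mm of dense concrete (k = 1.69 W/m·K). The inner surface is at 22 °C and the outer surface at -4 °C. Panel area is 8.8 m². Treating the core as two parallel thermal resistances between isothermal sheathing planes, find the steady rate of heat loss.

Q ≈ 87 W

Sheathing layers in series; stud and cavity paths in parallel between them.
R_inner = 0.011/(0.113×8.8) = 0.01106 K/W
R_stud  = 0.09/(0.111×0.08×8.8) = 1.152 K/W
R_cav   = 0.09/(0.0291×0.92×8.8) = 0.382 K/W
1/R_core = 1/R_stud + 1/R_cav → R_core = 0.2869 K/W
R_outer = 0.012/(1.69×8.8) = 8.069×10^-4 K/W
R_total = 0.2987 K/W
Q = ΔT/R_total = 26/0.2987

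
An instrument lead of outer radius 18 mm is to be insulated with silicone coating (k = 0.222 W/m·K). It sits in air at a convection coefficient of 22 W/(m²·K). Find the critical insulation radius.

r_cr ≈ 10.1 mm

For a cylinder r_cr = k/h = 0.222/22
r_cr = 10.1 mm; since the bare radius (18 mm) is above r_cr, any added insulation will reduce heat loss.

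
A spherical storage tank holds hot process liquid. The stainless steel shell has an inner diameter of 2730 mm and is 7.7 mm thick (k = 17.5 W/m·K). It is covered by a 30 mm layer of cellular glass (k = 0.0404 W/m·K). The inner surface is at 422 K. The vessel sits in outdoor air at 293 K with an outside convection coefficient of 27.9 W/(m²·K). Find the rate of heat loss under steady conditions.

For a spherical shell R = (1/r₁ − 1/r₂)/(4πk); film R = 1/(h·4πr²). In series:
R_stainless steel shell = (1/1.365 − 1/1.3727)/(4π×17.5) = 1.869×10^-5 K/W
R_cellular glass = (1/1.3727 − 1/1.4027)/(4π×0.0404) = 0.03069 K/W
R_outer film = 1/(h·4πr_o²) = 1/(27.9×4π×1.4027²) = 0.00145 K/W
R_total = 0.03216 K/W
Q = ΔT/R_total = 129/0.03216

Q ≈ 4010 W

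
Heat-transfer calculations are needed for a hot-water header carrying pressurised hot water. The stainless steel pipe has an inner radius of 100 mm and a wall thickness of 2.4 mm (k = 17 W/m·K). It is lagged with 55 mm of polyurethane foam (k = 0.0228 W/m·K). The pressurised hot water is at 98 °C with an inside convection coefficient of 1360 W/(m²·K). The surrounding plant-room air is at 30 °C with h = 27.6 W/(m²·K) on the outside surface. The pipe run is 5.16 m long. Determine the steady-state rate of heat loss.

Q ≈ 115 W

Cylindrical conduction, so R = ln(r₂/r₁)/(2πkL) per layer, in series:
R_inner film = 1/(h_i·2πr₁L) = 1/(1360×2π×0.1×5.16) = 2.268×10^-4 K/W
R_stainless steel pipe wall = ln(102.4/100)/(2π×17×5.16) = 4.303×10^-5 K/W
R_polyurethane foam = ln(157.4/102.4)/(2π×0.0228×5.16) = 0.5816 K/W
R_outer film = 1/(h_o·2πr_oL) = 1/(27.6×2π×0.1574×5.16) = 0.0071 K/W
R_total = 0.5889 K/W
Q = ΔT/R_total = 68/0.5889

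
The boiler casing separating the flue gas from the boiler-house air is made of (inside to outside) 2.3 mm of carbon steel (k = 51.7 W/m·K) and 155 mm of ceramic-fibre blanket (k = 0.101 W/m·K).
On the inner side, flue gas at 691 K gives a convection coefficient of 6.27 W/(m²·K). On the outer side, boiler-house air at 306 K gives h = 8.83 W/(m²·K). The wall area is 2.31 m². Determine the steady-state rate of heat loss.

Q ≈ 492 W

Treating each layer as a thermal resistance in series:
R_inner film = 1/(h_i·A) = 1/(6.27×2.31) = 0.06904 K/W
R_carbon steel = L/(kA) = 0.0023/(51.7×2.31) = 1.926×10^-5 K/W
R_ceramic-fibre blanket = L/(kA) = 0.155/(0.101×2.31) = 0.6644 K/W
R_outer film = 1/(h_o·A) = 1/(8.83×2.31) = 0.04903 K/W
R_total = 0.7824 K/W
Q = ΔT / R_total = 385 / 0.7824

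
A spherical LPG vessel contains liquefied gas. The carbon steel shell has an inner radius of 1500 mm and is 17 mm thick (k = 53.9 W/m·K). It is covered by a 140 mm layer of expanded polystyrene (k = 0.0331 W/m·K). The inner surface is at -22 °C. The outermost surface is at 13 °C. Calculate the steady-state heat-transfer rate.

Q ≈ 261 W

Each spherical layer contributes R = (1/r_i − 1/r_o)/(4πk):
R_carbon steel shell = (1/1.5 − 1/1.517)/(4π×53.9) = 1.103×10^-5 K/W
R_expanded polystyrene = (1/1.517 − 1/1.657)/(4π×0.0331) = 0.1339 K/W
R_total = 0.1339 K/W
Q = ΔT/R_total = 35/0.1339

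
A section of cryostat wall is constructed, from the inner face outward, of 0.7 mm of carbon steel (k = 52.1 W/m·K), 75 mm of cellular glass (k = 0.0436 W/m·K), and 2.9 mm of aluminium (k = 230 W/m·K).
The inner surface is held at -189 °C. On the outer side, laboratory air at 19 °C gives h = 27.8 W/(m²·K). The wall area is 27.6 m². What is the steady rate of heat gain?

Q ≈ 3270 W

Model the wall as resistances in series:
R_carbon steel = L/(kA) = 0.0007/(52.1×27.6) = 4.868×10^-7 K/W
R_cellular glass = L/(kA) = 0.075/(0.0436×27.6) = 0.06233 K/W
R_aluminium = L/(kA) = 0.0029/(230×27.6) = 4.568×10^-7 K/W
R_outer film = 1/(h_o·A) = 1/(27.8×27.6) = 0.001303 K/W
R_total = 0.06363 K/W
Q = ΔT / R_total = 208 / 0.06363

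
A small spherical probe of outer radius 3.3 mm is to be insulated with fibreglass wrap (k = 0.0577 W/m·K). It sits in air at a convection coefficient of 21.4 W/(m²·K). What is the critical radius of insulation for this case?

For a sphere r_cr = 2k/h = 2×0.0577/21.4
r_cr = 5.39 mm; since the bare radius (3.3 mm) is below r_cr, adding a thin layer of insulation will *increase* heat loss.

r_cr ≈ 5.39 mm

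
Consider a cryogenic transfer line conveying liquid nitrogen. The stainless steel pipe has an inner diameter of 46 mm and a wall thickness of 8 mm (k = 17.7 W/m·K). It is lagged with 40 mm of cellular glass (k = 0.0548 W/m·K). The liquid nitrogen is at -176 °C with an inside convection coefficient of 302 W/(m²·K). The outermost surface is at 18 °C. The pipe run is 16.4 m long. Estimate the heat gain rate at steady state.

Q ≈ 1310 W

Cylindrical conduction, so R = ln(r₂/r₁)/(2πkL) per layer, in series:
R_inner film = 1/(h_i·2πr₁L) = 1/(302×2π×0.023×16.4) = 0.001397 K/W
R_stainless steel pipe wall = ln(31/23)/(2π×17.7×16.4) = 1.637×10^-4 K/W
R_cellular glass = ln(71/31)/(2π×0.0548×16.4) = 0.1468 K/W
R_total = 0.1483 K/W
Q = ΔT/R_total = 194/0.1483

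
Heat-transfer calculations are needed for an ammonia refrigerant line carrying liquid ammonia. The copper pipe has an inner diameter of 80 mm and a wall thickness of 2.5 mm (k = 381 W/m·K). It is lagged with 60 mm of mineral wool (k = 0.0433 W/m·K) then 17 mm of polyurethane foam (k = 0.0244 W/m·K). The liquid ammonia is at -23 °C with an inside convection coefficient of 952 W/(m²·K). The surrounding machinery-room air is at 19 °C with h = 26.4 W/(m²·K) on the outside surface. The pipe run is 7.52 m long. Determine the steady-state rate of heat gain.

Radial resistances (cylindrical: R_cond = ln(r_o/r_i)/(2πkL), R_conv = 1/(h·2πrL)):
R_inner film = 1/(h_i·2πr₁L) = 1/(952×2π×0.04×7.52) = 5.558×10^-4 K/W
R_copper pipe wall = ln(42.5/40)/(2π×381×7.52) = 3.368×10^-6 K/W
R_mineral wool = ln(102.5/42.5)/(2π×0.0433×7.52) = 0.4303 K/W
R_polyurethane foam = ln(119.5/102.5)/(2π×0.0244×7.52) = 0.1331 K/W
R_outer film = 1/(h_o·2πr_oL) = 1/(26.4×2π×0.1195×7.52) = 0.006709 K/W
R_total = 0.5707 K/W
Q = ΔT/R_total = 42/0.5707

Q ≈ 73.6 W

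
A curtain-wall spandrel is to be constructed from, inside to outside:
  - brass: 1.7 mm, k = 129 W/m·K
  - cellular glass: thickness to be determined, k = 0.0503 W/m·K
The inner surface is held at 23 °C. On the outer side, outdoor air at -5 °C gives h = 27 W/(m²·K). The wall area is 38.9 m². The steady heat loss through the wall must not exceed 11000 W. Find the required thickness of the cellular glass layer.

L ≈ 3.12 mm

Treating each layer as a thermal resistance in series:
R_brass = L/(kA) = 0.0017/(129×38.9) = 3.388×10^-7 K/W
R_outer film = 1/(h_o·A) = 1/(27×38.9) = 9.521×10^-4 K/W
Sum of the known resistances R_other = 9.524×10^-4 K/W
Required total resistance R_tot = ΔT/Q_allow = 28/11000 = 0.002545 K/W
R_cellular glass = R_tot − R_other = 0.001593 K/W
L = R·k·A = 0.001593×0.0503×38.9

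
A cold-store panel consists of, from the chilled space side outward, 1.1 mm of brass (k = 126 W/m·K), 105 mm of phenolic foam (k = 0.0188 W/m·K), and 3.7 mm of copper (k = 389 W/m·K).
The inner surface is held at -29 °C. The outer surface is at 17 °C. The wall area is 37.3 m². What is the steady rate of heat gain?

Using the resistance-network approach (series):
R_brass = L/(kA) = 0.0011/(126×37.3) = 2.341×10^-7 K/W
R_phenolic foam = L/(kA) = 0.105/(0.0188×37.3) = 0.1497 K/W
R_copper = L/(kA) = 0.0037/(389×37.3) = 2.55×10^-7 K/W
R_total = 0.1497 K/W
Q = ΔT / R_total = 46 / 0.1497

Q ≈ 307 W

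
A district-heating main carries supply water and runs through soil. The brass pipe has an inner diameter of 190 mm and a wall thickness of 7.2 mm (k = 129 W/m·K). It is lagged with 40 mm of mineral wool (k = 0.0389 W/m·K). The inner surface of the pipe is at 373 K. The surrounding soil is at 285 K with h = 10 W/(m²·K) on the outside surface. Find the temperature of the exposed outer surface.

T ≈ 292 K

Treating each annulus and film as a series resistance:
R_brass pipe wall = ln(102.2/95)/(2π×129×1) = 9.013×10^-5 K/W
R_mineral wool = ln(142.2/102.2)/(2π×0.0389×1) = 1.351 K/W
R_outer film = 1/(h_o·2πr_oL) = 1/(10×2π×0.1422×1) = 0.1119 K/W
R_total = 1.463 K/W
Q = ΔT/R_total = 88/1.463
Q = 60.1 W/m
T_interface = T_inner − Q·ΣR(inner→interface) = 373 − 60.1×1.351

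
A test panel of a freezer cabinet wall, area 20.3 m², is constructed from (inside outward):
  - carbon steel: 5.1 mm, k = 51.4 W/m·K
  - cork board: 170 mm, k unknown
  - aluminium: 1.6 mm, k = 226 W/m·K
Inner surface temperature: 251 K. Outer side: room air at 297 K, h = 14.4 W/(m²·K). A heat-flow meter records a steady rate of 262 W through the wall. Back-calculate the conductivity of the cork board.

Model the wall as resistances in series:
R_carbon steel = L/(kA) = 0.0051/(51.4×20.3) = 4.888×10^-6 K/W
R_aluminium = L/(kA) = 0.0016/(226×20.3) = 3.488×10^-7 K/W
R_outer film = 1/(h_o·A) = 1/(14.4×20.3) = 0.003421 K/W
Sum of known resistances R_other = 0.003426 K/W
Total R = ΔT/Q = 46/262 = 0.1756 K/W
R_cork board = R_total − R_other = 0.1721 K/W
k = L/(R·A) = 0.17/(0.1721×20.3)

k ≈ 0.0486 W/(m·K)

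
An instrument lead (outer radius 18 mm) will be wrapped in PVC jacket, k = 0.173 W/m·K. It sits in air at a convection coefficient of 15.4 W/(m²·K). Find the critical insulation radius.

r_cr ≈ 11.2 mm

For a cylinder r_cr = k/h = 0.173/15.4
r_cr = 11.2 mm; since the bare radius (18 mm) is above r_cr, any added insulation will reduce heat loss.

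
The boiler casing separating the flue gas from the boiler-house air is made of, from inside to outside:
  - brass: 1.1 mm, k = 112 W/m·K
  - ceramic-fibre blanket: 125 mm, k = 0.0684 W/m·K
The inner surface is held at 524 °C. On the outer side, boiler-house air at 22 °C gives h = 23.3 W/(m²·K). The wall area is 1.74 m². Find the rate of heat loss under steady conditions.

Thermal resistances in series:
R_brass = L/(kA) = 0.0011/(112×1.74) = 5.644×10^-6 K/W
R_ceramic-fibre blanket = L/(kA) = 0.125/(0.0684×1.74) = 1.05 K/W
R_outer film = 1/(h_o·A) = 1/(23.3×1.74) = 0.02467 K/W
R_total = 1.075 K/W
Q = ΔT / R_total = 502 / 1.075

Q ≈ 467 W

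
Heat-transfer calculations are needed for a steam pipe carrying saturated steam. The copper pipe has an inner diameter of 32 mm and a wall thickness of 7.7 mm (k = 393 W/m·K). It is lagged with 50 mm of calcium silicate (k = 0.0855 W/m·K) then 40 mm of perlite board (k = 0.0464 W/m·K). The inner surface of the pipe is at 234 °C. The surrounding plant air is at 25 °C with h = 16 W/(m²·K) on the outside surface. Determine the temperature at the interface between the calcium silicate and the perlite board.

T ≈ 114 °C

Treating each annulus and film as a series resistance:
R_copper pipe wall = ln(23.7/16)/(2π×393×1) = 1.591×10^-4 K/W
R_calcium silicate = ln(73.7/23.7)/(2π×0.0855×1) = 2.112 K/W
R_perlite board = ln(113.7/73.7)/(2π×0.0464×1) = 1.487 K/W
R_outer film = 1/(h_o·2πr_oL) = 1/(16×2π×0.1137×1) = 0.08749 K/W
R_total = 3.687 K/W
Q = ΔT/R_total = 209/3.687
Q = 56.7 W/m
T_interface = T_inner − Q·ΣR(inner→interface) = 234 − 56.7×2.112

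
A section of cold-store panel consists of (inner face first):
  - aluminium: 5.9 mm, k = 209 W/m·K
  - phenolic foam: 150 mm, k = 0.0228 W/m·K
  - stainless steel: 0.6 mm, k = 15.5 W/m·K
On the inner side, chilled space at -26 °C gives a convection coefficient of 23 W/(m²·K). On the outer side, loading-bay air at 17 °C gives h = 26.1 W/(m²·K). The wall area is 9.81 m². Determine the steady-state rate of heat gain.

Series thermal resistances:
R_inner film = 1/(h_i·A) = 1/(23×9.81) = 0.004432 K/W
R_aluminium = L/(kA) = 0.0059/(209×9.81) = 2.878×10^-6 K/W
R_phenolic foam = L/(kA) = 0.15/(0.0228×9.81) = 0.6706 K/W
R_stainless steel = L/(kA) = 0.0006/(15.5×9.81) = 3.946×10^-6 K/W
R_outer film = 1/(h_o·A) = 1/(26.1×9.81) = 0.003906 K/W
R_total = 0.679 K/W
Q = ΔT / R_total = 43 / 0.679

Q ≈ 63.3 W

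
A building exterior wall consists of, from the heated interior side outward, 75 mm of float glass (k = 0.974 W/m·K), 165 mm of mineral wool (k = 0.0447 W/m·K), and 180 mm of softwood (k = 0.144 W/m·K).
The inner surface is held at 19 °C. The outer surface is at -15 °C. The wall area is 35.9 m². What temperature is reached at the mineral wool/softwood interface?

Thermal resistances in series:
R_float glass = L/(kA) = 0.075/(0.974×35.9) = 0.002145 K/W
R_mineral wool = L/(kA) = 0.165/(0.0447×35.9) = 0.1028 K/W
R_softwood = L/(kA) = 0.18/(0.144×35.9) = 0.03482 K/W
R_total = 0.1398 K/W;  Q = ΔT/R_total = 34/0.1398 = 243.2 W
T_interface = T_inner − Q·ΣR(inner→interface) = 19 − 243×0.105

T ≈ -6.53 °C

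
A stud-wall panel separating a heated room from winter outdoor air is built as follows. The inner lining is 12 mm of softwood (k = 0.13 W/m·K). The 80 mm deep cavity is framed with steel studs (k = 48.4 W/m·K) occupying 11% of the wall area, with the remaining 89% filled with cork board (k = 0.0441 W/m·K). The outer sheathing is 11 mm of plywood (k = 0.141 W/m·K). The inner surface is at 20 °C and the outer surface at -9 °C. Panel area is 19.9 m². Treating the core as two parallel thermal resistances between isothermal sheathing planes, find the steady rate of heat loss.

Q ≈ 3120 W

Sheathing layers in series; stud and cavity paths in parallel between them.
R_inner = 0.012/(0.13×19.9) = 0.004639 K/W
R_stud  = 0.08/(48.4×0.11×19.9) = 7.551×10^-4 K/W
R_cav   = 0.08/(0.0441×0.89×19.9) = 0.1024 K/W
1/R_core = 1/R_stud + 1/R_cav → R_core = 7.496×10^-4 K/W
R_outer = 0.011/(0.141×19.9) = 0.00392 K/W
R_total = 0.009308 K/W
Q = ΔT/R_total = 29/0.009308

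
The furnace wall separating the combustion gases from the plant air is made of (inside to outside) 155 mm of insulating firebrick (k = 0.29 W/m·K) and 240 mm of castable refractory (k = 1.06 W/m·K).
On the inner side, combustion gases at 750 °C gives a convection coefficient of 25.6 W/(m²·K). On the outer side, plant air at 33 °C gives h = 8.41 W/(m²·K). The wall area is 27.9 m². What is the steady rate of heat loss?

Using the resistance-network approach (series):
R_inner film = 1/(h_i·A) = 1/(25.6×27.9) = 0.0014 K/W
R_insulating firebrick = L/(kA) = 0.155/(0.29×27.9) = 0.01916 K/W
R_castable refractory = L/(kA) = 0.24/(1.06×27.9) = 0.008115 K/W
R_outer film = 1/(h_o·A) = 1/(8.41×27.9) = 0.004262 K/W
R_total = 0.03293 K/W
Q = ΔT / R_total = 717 / 0.03293

Q ≈ 21800 W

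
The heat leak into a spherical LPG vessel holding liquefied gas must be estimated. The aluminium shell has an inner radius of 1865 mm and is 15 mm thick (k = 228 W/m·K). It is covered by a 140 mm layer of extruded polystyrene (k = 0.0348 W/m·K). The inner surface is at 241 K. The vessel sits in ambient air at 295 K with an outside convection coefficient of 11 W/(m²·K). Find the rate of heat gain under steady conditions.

Spherical conduction: R = (1/r_in − 1/r_out)/(4πk) per layer; series-sum.
R_aluminium shell = (1/1.865 − 1/1.88)/(4π×228) = 1.493×10^-6 K/W
R_extruded polystyrene = (1/1.88 − 1/2.02)/(4π×0.0348) = 0.0843 K/W
R_outer film = 1/(h·4πr_o²) = 1/(11×4π×2.02²) = 0.001773 K/W
R_total = 0.08607 K/W
Q = ΔT/R_total = 54/0.08607

Q ≈ 627 W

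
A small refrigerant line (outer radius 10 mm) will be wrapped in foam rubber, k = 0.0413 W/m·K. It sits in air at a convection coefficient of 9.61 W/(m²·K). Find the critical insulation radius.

For a cylinder r_cr = k/h = 0.0413/9.61
r_cr = 4.3 mm; since the bare radius (10 mm) is above r_cr, any added insulation will reduce heat loss.

r_cr ≈ 4.3 mm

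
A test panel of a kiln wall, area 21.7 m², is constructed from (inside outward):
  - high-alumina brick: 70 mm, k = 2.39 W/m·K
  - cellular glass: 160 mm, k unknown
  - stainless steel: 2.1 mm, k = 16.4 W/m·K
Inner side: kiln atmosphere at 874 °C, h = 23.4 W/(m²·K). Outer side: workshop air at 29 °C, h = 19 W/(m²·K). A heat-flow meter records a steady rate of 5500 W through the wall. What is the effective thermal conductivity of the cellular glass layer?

Model the wall as resistances in series:
R_inner film = 1/(h_i·A) = 1/(23.4×21.7) = 0.001969 K/W
R_high-alumina brick = L/(kA) = 0.07/(2.39×21.7) = 0.00135 K/W
R_stainless steel = L/(kA) = 0.0021/(16.4×21.7) = 5.901×10^-6 K/W
R_outer film = 1/(h_o·A) = 1/(19×21.7) = 0.002425 K/W
Sum of known resistances R_other = 0.00575 K/W
Total R = ΔT/Q = 845/5500 = 0.1536 K/W
R_cellular glass = R_total − R_other = 0.1479 K/W
k = L/(R·A) = 0.16/(0.1479×21.7)

k ≈ 0.0499 W/(m·K)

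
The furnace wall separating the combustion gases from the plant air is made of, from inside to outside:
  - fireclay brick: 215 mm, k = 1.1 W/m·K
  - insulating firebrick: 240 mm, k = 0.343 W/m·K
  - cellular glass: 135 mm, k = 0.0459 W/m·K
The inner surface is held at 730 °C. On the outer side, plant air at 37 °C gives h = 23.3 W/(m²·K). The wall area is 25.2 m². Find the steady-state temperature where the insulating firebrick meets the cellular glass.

Series thermal resistances:
R_fireclay brick = L/(kA) = 0.215/(1.1×25.2) = 0.007756 K/W
R_insulating firebrick = L/(kA) = 0.24/(0.343×25.2) = 0.02777 K/W
R_cellular glass = L/(kA) = 0.135/(0.0459×25.2) = 0.1167 K/W
R_outer film = 1/(h_o·A) = 1/(23.3×25.2) = 0.001703 K/W
R_total = 0.1539 K/W;  Q = ΔT/R_total = 693/0.1539 = 4502 W
T_interface = T_inner − Q·ΣR(inner→interface) = 730 − 4500×0.03552

T ≈ 570 °C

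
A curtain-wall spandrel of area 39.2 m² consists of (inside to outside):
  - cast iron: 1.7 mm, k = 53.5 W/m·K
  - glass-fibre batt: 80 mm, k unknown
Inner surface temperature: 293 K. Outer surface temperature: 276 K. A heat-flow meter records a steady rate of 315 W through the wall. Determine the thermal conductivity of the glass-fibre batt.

Thermal resistances in series:
R_cast iron = L/(kA) = 0.0017/(53.5×39.2) = 8.106×10^-7 K/W
Sum of known resistances R_other = 8.106×10^-7 K/W
Total R = ΔT/Q = 17/315 = 0.05397 K/W
R_glass-fibre batt = R_total − R_other = 0.05397 K/W
k = L/(R·A) = 0.08/(0.05397×39.2)

k ≈ 0.0378 W/(m·K)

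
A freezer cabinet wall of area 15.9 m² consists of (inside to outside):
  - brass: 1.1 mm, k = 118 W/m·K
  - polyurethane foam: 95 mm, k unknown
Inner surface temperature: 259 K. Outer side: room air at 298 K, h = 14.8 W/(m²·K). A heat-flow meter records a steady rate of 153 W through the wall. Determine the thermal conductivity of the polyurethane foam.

k ≈ 0.0238 W/(m·K)

Using the resistance-network approach (series):
R_brass = L/(kA) = 0.0011/(118×15.9) = 5.863×10^-7 K/W
R_outer film = 1/(h_o·A) = 1/(14.8×15.9) = 0.00425 K/W
Sum of known resistances R_other = 0.00425 K/W
Total R = ΔT/Q = 39/153 = 0.2549 K/W
R_polyurethane foam = R_total − R_other = 0.2507 K/W
k = L/(R·A) = 0.095/(0.2507×15.9)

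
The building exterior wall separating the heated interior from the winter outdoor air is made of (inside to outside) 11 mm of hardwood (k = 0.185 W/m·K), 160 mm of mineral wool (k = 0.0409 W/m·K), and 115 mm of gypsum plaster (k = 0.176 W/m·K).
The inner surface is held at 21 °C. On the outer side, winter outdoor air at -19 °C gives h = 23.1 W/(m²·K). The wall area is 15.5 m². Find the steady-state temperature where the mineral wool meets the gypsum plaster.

T ≈ -13 °C

Treating each layer as a thermal resistance in series:
R_hardwood = L/(kA) = 0.011/(0.185×15.5) = 0.003836 K/W
R_mineral wool = L/(kA) = 0.16/(0.0409×15.5) = 0.2524 K/W
R_gypsum plaster = L/(kA) = 0.115/(0.176×15.5) = 0.04216 K/W
R_outer film = 1/(h_o·A) = 1/(23.1×15.5) = 0.002793 K/W
R_total = 0.3012 K/W;  Q = ΔT/R_total = 40/0.3012 = 132.8 W
T_interface = T_inner − Q·ΣR(inner→interface) = 21 − 133×0.2562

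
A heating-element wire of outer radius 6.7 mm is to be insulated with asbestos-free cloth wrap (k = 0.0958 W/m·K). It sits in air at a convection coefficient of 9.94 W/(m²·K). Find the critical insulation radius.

For a cylinder r_cr = k/h = 0.0958/9.94
r_cr = 9.64 mm; since the bare radius (6.7 mm) is below r_cr, adding a thin layer of insulation will *increase* heat loss.

r_cr ≈ 9.64 mm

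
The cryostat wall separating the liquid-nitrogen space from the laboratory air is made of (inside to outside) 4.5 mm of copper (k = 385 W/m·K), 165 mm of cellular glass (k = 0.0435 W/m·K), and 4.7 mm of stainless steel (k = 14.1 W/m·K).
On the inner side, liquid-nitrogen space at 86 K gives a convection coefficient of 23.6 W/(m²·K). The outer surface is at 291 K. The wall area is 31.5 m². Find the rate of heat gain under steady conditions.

Series thermal resistances:
R_inner film = 1/(h_i·A) = 1/(23.6×31.5) = 0.001345 K/W
R_copper = L/(kA) = 0.0045/(385×31.5) = 3.711×10^-7 K/W
R_cellular glass = L/(kA) = 0.165/(0.0435×31.5) = 0.1204 K/W
R_stainless steel = L/(kA) = 0.0047/(14.1×31.5) = 1.058×10^-5 K/W
R_total = 0.1218 K/W
Q = ΔT / R_total = 205 / 0.1218

Q ≈ 1680 W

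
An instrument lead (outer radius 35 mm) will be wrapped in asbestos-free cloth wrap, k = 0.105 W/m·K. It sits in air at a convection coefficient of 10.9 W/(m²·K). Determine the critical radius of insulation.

For a cylinder r_cr = k/h = 0.105/10.9
r_cr = 9.63 mm; since the bare radius (35 mm) is above r_cr, any added insulation will reduce heat loss.

r_cr ≈ 9.63 mm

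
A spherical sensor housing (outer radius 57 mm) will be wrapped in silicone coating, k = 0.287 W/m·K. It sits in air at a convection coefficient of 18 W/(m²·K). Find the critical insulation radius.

For a sphere r_cr = 2k/h = 2×0.287/18
r_cr = 31.9 mm; since the bare radius (57 mm) is above r_cr, any added insulation will reduce heat loss.

r_cr ≈ 31.9 mm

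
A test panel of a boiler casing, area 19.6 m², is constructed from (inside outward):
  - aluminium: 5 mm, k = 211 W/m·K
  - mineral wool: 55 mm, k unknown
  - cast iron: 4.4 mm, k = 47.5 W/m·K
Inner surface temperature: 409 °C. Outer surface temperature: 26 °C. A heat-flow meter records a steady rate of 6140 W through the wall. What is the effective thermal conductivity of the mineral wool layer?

Series thermal resistances:
R_aluminium = L/(kA) = 0.005/(211×19.6) = 1.209×10^-6 K/W
R_cast iron = L/(kA) = 0.0044/(47.5×19.6) = 4.726×10^-6 K/W
Sum of known resistances R_other = 5.935×10^-6 K/W
Total R = ΔT/Q = 383/6140 = 0.06238 K/W
R_mineral wool = R_total − R_other = 0.06237 K/W
k = L/(R·A) = 0.055/(0.06237×19.6)

k ≈ 0.045 W/(m·K)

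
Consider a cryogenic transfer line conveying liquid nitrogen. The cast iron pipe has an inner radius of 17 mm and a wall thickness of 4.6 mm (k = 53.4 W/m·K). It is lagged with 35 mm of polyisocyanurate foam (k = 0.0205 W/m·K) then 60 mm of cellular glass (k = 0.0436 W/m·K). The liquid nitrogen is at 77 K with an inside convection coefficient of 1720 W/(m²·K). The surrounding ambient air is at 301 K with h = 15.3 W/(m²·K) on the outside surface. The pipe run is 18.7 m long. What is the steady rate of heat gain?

Q ≈ 410 W

Treating each annulus and film as a series resistance:
R_inner film = 1/(h_i·2πr₁L) = 1/(1720×2π×0.017×18.7) = 2.911×10^-4 K/W
R_cast iron pipe wall = ln(21.6/17)/(2π×53.4×18.7) = 3.817×10^-5 K/W
R_polyisocyanurate foam = ln(56.6/21.6)/(2π×0.0205×18.7) = 0.3999 K/W
R_cellular glass = ln(116.6/56.6)/(2π×0.0436×18.7) = 0.1411 K/W
R_outer film = 1/(h_o·2πr_oL) = 1/(15.3×2π×0.1166×18.7) = 0.004771 K/W
R_total = 0.5461 K/W
Q = ΔT/R_total = 224/0.5461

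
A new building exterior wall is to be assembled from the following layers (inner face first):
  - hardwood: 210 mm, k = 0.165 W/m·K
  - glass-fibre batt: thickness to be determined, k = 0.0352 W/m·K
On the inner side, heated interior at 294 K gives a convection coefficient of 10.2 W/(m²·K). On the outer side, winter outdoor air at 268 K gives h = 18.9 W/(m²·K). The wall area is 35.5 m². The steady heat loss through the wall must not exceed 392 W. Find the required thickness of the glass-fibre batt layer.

L ≈ 32.8 mm

Model the wall as resistances in series:
R_inner film = 1/(h_i·A) = 1/(10.2×35.5) = 0.002762 K/W
R_hardwood = L/(kA) = 0.21/(0.165×35.5) = 0.03585 K/W
R_outer film = 1/(h_o·A) = 1/(18.9×35.5) = 0.00149 K/W
Sum of the known resistances R_other = 0.0401 K/W
Required total resistance R_tot = ΔT/Q_allow = 26/392 = 0.06633 K/W
R_glass-fibre batt = R_tot − R_other = 0.02622 K/W
L = R·k·A = 0.02622×0.0352×35.5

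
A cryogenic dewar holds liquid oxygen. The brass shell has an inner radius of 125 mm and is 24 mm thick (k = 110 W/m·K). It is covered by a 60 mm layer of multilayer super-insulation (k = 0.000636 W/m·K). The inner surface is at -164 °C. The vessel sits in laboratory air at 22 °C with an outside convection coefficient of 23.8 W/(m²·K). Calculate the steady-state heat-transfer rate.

Q ≈ 0.771 W

Radial (spherical) resistances in series:
R_brass shell = (1/0.125 − 1/0.149)/(4π×110) = 9.322×10^-4 K/W
R_multilayer super-insulation = (1/0.149 − 1/0.209)/(4π×0.000636) = 241.1 K/W
R_outer film = 1/(h·4πr_o²) = 1/(23.8×4π×0.209²) = 0.07655 K/W
R_total = 241.2 K/W
Q = ΔT/R_total = 186/241.2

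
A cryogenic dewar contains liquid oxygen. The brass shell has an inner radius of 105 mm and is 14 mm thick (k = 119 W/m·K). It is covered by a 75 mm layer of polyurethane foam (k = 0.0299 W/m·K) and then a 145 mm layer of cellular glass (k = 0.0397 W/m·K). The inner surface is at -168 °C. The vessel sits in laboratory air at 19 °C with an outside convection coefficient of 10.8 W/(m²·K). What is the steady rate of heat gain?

Spherical conduction: R = (1/r_in − 1/r_out)/(4πk) per layer; series-sum.
R_brass shell = (1/0.105 − 1/0.119)/(4π×119) = 7.493×10^-4 K/W
R_polyurethane foam = (1/0.119 − 1/0.194)/(4π×0.0299) = 8.646 K/W
R_cellular glass = (1/0.194 − 1/0.339)/(4π×0.0397) = 4.419 K/W
R_outer film = 1/(h·4πr_o²) = 1/(10.8×4π×0.339²) = 0.06412 K/W
R_total = 13.13 K/W
Q = ΔT/R_total = 187/13.13

Q ≈ 14.2 W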